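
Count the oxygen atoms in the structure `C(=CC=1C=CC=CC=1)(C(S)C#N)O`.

1

The symbol for oxygen appears 1 time in the SMILES.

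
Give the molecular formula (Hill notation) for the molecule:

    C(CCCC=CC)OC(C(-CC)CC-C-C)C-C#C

C18H32O

Heavy atoms from the SMILES: 18 C, 1 O.
Implicit hydrogens by atom environment:
  9 × C: 2 H each → 18
  5 × C: 1 H each → 5
  3 × C: 3 H each → 9
  1 × C: no H
  1 × O: no H
  Total hydrogens = 32.
Molecular formula: C18H32O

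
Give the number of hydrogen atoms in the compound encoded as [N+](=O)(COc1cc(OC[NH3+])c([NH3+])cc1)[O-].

13

Hydrogens are implicit in SMILES; fill each atom to its normal valence:
  3 × C (aromatic): 1 H each → 3
  3 × C (aromatic): no H
  3 × O: no H
  2 × C: 2 H each → 4
  2 × N (charge +1): 3 H each → 6
  1 × N (charge +1): no H
  1 × O (charge -1): no H
  Total hydrogens = 13.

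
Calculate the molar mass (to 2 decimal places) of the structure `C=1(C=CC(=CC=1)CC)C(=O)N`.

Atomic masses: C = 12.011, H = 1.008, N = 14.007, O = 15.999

Molecular formula: C9H11NO.
M = 9×12.011 + 11×1.008 + 1×14.007 + 1×15.999 = 149.19 g/mol.

149.19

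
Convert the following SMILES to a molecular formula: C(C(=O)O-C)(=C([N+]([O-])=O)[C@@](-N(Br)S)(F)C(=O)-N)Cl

Heavy atoms from the SMILES: 1 Br, 6 C, 1 Cl, 1 F, 3 N, 5 O, 1 S.
Implicit hydrogens by atom environment:
  5 × C: no H
  4 × O: no H
  1 × Br: no H
  1 × C: 3 H
  1 × Cl: no H
  1 × F: no H
  1 × N: 2 H
  1 × N: no H
  1 × N (charge +1): no H
  1 × O (charge -1): no H
  1 × S: 1 H
  Total hydrogens = 6.
Molecular formula: C6H6BrClFN3O5S

C6H6BrClFN3O5S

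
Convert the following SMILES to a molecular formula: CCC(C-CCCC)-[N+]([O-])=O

C8H17NO2

Heavy atoms from the SMILES: 8 C, 1 N, 2 O.
Implicit hydrogens by atom environment:
  5 × C: 2 H each → 10
  2 × C: 3 H each → 6
  1 × C: 1 H
  1 × N (charge +1): no H
  1 × O: no H
  1 × O (charge -1): no H
  Total hydrogens = 17.
Molecular formula: C8H17NO2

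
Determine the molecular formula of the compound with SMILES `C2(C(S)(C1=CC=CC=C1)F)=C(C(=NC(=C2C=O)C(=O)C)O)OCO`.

Heavy atoms from the SMILES: 16 C, 1 F, 1 N, 5 O, 1 S.
Implicit hydrogens by atom environment:
  6 × C (aromatic): no H
  5 × C (aromatic): 1 H each → 5
  3 × O: no H
  2 × C: no H
  2 × O: 1 H each → 2
  1 × C: 3 H
  1 × C: 2 H
  1 × C: 1 H
  1 × F: no H
  1 × N (aromatic): no H
  1 × S: 1 H
  Total hydrogens = 14.
Molecular formula: C16H14FNO5S

C16H14FNO5S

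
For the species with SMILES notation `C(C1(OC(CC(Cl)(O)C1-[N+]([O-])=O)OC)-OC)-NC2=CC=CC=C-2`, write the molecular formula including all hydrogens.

C14H19ClN2O6

Heavy atoms from the SMILES: 14 C, 1 Cl, 2 N, 6 O.
Implicit hydrogens by atom environment:
  5 × C (aromatic): 1 H each → 5
  4 × O: no H
  2 × C: 3 H each → 6
  2 × C: 2 H each → 4
  2 × C: 1 H each → 2
  2 × C: no H
  1 × C (aromatic): no H
  1 × Cl: no H
  1 × N: 1 H
  1 × N (charge +1): no H
  1 × O: 1 H
  1 × O (charge -1): no H
  Total hydrogens = 19.
Molecular formula: C14H19ClN2O6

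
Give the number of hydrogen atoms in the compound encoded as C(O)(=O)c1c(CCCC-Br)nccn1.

11

Hydrogens are implicit in SMILES; fill each atom to its normal valence:
  4 × C: 2 H each → 8
  2 × C (aromatic): 1 H each → 2
  2 × C (aromatic): no H
  2 × N (aromatic): no H
  1 × Br: no H
  1 × C: no H
  1 × O: 1 H
  1 × O: no H
  Total hydrogens = 11.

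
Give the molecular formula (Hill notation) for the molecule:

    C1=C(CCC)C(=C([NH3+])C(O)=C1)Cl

C9H13ClNO+

Heavy atoms from the SMILES: 9 C, 1 Cl, 1 N, 1 O.
Implicit hydrogens by atom environment:
  4 × C (aromatic): no H
  2 × C: 2 H each → 4
  2 × C (aromatic): 1 H each → 2
  1 × C: 3 H
  1 × Cl: no H
  1 × N (charge +1): 3 H
  1 × O: 1 H
  Total hydrogens = 13.
Net charge +1.
Molecular formula: C9H13ClNO+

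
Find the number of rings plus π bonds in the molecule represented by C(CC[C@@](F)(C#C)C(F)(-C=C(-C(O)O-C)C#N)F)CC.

Molecular formula from the SMILES: C14H18F3NO2.
DoU = (2C + 2 + N − H − X)/2 = (2·14 + 2 + 1 − 18 − 3)/2 = 10/2 = 5.
(Structurally: 0 ring(s) + 5 π bond(s) = 5.)

5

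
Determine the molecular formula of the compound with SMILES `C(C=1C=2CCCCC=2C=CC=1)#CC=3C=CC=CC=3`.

Heavy atoms from the SMILES: 18 C.
Implicit hydrogens by atom environment:
  8 × C (aromatic): 1 H each → 8
  4 × C: 2 H each → 8
  4 × C (aromatic): no H
  2 × C: no H
  Total hydrogens = 16.
Molecular formula: C18H16

C18H16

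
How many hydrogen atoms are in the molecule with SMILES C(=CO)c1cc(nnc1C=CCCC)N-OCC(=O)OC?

19

Hydrogens are implicit in SMILES; fill each atom to its normal valence:
  4 × C: 1 H each → 4
  3 × C: 2 H each → 6
  3 × C (aromatic): no H
  3 × O: no H
  2 × C: 3 H each → 6
  2 × N (aromatic): no H
  1 × C (aromatic): 1 H
  1 × C: no H
  1 × N: 1 H
  1 × O: 1 H
  Total hydrogens = 19.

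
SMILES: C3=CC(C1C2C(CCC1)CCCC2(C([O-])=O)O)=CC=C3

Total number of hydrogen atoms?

21

Hydrogens are implicit in SMILES; fill each atom to its normal valence:
  6 × C: 2 H each → 12
  5 × C (aromatic): 1 H each → 5
  3 × C: 1 H each → 3
  2 × C: no H
  1 × C (aromatic): no H
  1 × O: 1 H
  1 × O: no H
  1 × O (charge -1): no H
  Total hydrogens = 21.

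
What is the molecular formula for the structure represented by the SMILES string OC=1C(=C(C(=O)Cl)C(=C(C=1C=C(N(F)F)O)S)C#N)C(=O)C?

C12H7ClF2N2O4S

Heavy atoms from the SMILES: 12 C, 1 Cl, 2 F, 2 N, 4 O, 1 S.
Implicit hydrogens by atom environment:
  6 × C (aromatic): no H
  4 × C: no H
  2 × F: no H
  2 × N: no H
  2 × O: 1 H each → 2
  2 × O: no H
  1 × C: 3 H
  1 × C: 1 H
  1 × Cl: no H
  1 × S: 1 H
  Total hydrogens = 7.
Molecular formula: C12H7ClF2N2O4S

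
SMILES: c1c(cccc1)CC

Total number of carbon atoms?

8

The symbol for carbon appears 8 times in the SMILES. Lowercase c denotes aromatic carbon and counts toward C.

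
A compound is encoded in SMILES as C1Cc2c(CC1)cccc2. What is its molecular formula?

C10H12

Heavy atoms from the SMILES: 10 C.
Implicit hydrogens by atom environment:
  4 × C: 2 H each → 8
  4 × C (aromatic): 1 H each → 4
  2 × C (aromatic): no H
  Total hydrogens = 12.
Molecular formula: C10H12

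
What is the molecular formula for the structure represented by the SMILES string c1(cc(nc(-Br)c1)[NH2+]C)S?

Heavy atoms from the SMILES: 1 Br, 6 C, 2 N, 1 S.
Implicit hydrogens by atom environment:
  3 × C (aromatic): no H
  2 × C (aromatic): 1 H each → 2
  1 × Br: no H
  1 × C: 3 H
  1 × N (charge +1): 2 H
  1 × N (aromatic): no H
  1 × S: 1 H
  Total hydrogens = 8.
Net charge +1.
Molecular formula: C6H8BrN2S+

C6H8BrN2S+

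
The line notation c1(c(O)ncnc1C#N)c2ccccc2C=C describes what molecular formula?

C13H9N3O

Heavy atoms from the SMILES: 13 C, 3 N, 1 O.
Implicit hydrogens by atom environment:
  5 × C (aromatic): 1 H each → 5
  5 × C (aromatic): no H
  2 × N (aromatic): no H
  1 × C: 2 H
  1 × C: 1 H
  1 × C: no H
  1 × N: no H
  1 × O: 1 H
  Total hydrogens = 9.
Molecular formula: C13H9N3O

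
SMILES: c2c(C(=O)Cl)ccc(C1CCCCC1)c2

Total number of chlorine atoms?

The symbol for chlorine appears 1 time in the SMILES.

1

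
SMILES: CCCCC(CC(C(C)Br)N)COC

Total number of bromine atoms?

The symbol for bromine appears 1 time in the SMILES.

1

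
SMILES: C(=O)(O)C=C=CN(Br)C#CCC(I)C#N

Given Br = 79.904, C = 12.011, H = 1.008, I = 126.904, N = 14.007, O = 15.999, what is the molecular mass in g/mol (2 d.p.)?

380.97

Molecular formula: C9H6BrIN2O2.
M = 1×79.904 + 9×12.011 + 6×1.008 + 1×126.904 + 2×14.007 + 2×15.999 = 380.97 g/mol.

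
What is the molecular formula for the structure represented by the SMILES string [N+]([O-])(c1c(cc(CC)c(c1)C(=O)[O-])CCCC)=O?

Heavy atoms from the SMILES: 13 C, 1 N, 4 O.
Implicit hydrogens by atom environment:
  4 × C: 2 H each → 8
  4 × C (aromatic): no H
  2 × C: 3 H each → 6
  2 × C (aromatic): 1 H each → 2
  2 × O: no H
  2 × O (charge -1): no H
  1 × C: no H
  1 × N (charge +1): no H
  Total hydrogens = 16.
Net charge -1.
Molecular formula: C13H16NO4-

C13H16NO4-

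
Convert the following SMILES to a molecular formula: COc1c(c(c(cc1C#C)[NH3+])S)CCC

Heavy atoms from the SMILES: 12 C, 1 N, 1 O, 1 S.
Implicit hydrogens by atom environment:
  5 × C (aromatic): no H
  2 × C: 3 H each → 6
  2 × C: 2 H each → 4
  1 × C (aromatic): 1 H
  1 × C: 1 H
  1 × C: no H
  1 × N (charge +1): 3 H
  1 × O: no H
  1 × S: 1 H
  Total hydrogens = 16.
Net charge +1.
Molecular formula: C12H16NOS+

C12H16NOS+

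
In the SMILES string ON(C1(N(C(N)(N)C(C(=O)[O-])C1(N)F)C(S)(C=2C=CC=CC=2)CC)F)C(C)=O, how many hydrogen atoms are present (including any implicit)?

22

Hydrogens are implicit in SMILES; fill each atom to its normal valence:
  6 × C: no H
  5 × C (aromatic): 1 H each → 5
  3 × N: 2 H each → 6
  2 × C: 3 H each → 6
  2 × F: no H
  2 × N: no H
  2 × O: no H
  1 × C: 2 H
  1 × C: 1 H
  1 × C (aromatic): no H
  1 × O: 1 H
  1 × O (charge -1): no H
  1 × S: 1 H
  Total hydrogens = 22.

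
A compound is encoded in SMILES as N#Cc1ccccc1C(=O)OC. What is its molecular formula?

Heavy atoms from the SMILES: 9 C, 1 N, 2 O.
Implicit hydrogens by atom environment:
  4 × C (aromatic): 1 H each → 4
  2 × C (aromatic): no H
  2 × C: no H
  2 × O: no H
  1 × C: 3 H
  1 × N: no H
  Total hydrogens = 7.
Molecular formula: C9H7NO2

C9H7NO2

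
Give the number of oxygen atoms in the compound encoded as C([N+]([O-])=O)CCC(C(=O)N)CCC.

The symbol for oxygen appears 3 times in the SMILES.

3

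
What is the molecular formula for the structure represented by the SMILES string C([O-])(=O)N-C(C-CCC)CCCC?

Heavy atoms from the SMILES: 10 C, 1 N, 2 O.
Implicit hydrogens by atom environment:
  6 × C: 2 H each → 12
  2 × C: 3 H each → 6
  1 × C: 1 H
  1 × C: no H
  1 × N: 1 H
  1 × O: no H
  1 × O (charge -1): no H
  Total hydrogens = 20.
Net charge -1.
Molecular formula: C10H20NO2-

C10H20NO2-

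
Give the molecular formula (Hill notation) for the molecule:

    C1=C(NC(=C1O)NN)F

Heavy atoms from the SMILES: 4 C, 1 F, 3 N, 1 O.
Implicit hydrogens by atom environment:
  3 × C (aromatic): no H
  1 × C (aromatic): 1 H
  1 × F: no H
  1 × N: 2 H
  1 × N (aromatic): 1 H
  1 × N: 1 H
  1 × O: 1 H
  Total hydrogens = 6.
Molecular formula: C4H6FN3O

C4H6FN3O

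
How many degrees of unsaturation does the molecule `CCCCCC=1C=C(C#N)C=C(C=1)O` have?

6

Molecular formula from the SMILES: C12H15NO.
DoU = (2C + 2 + N − H − X)/2 = (2·12 + 2 + 1 − 15 − 0)/2 = 12/2 = 6.
(Structurally: 1 ring(s) + 5 π bond(s) = 6.)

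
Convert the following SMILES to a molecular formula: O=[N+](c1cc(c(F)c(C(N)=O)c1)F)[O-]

Heavy atoms from the SMILES: 7 C, 2 F, 2 N, 3 O.
Implicit hydrogens by atom environment:
  4 × C (aromatic): no H
  2 × C (aromatic): 1 H each → 2
  2 × F: no H
  2 × O: no H
  1 × C: no H
  1 × N: 2 H
  1 × N (charge +1): no H
  1 × O (charge -1): no H
  Total hydrogens = 4.
Molecular formula: C7H4F2N2O3

C7H4F2N2O3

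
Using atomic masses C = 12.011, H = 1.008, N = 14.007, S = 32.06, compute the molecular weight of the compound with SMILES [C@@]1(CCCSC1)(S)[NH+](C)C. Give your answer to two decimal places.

Molecular formula: C7H16NS2+.
M = 7×12.011 + 16×1.008 + 1×14.007 + 2×32.06 = 178.33 g/mol.

178.33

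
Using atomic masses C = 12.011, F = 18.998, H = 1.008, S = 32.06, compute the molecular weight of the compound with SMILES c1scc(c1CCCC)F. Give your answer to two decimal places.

158.23

Molecular formula: C8H11FS.
M = 8×12.011 + 1×18.998 + 11×1.008 + 1×32.06 = 158.23 g/mol.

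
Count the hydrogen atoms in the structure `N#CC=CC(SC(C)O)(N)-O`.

10

Hydrogens are implicit in SMILES; fill each atom to its normal valence:
  3 × C: 1 H each → 3
  2 × C: no H
  2 × O: 1 H each → 2
  1 × C: 3 H
  1 × N: 2 H
  1 × N: no H
  1 × S: no H
  Total hydrogens = 10.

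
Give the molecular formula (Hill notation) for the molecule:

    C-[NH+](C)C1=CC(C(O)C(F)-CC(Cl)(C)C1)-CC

C13H24ClFNO+

Heavy atoms from the SMILES: 13 C, 1 Cl, 1 F, 1 N, 1 O.
Implicit hydrogens by atom environment:
  4 × C: 3 H each → 12
  4 × C: 1 H each → 4
  3 × C: 2 H each → 6
  2 × C: no H
  1 × Cl: no H
  1 × F: no H
  1 × N (charge +1): 1 H
  1 × O: 1 H
  Total hydrogens = 24.
Net charge +1.
Molecular formula: C13H24ClFNO+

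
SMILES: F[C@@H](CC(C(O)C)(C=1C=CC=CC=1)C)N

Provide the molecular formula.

C12H18FNO

Heavy atoms from the SMILES: 12 C, 1 F, 1 N, 1 O.
Implicit hydrogens by atom environment:
  5 × C (aromatic): 1 H each → 5
  2 × C: 3 H each → 6
  2 × C: 1 H each → 2
  1 × C: 2 H
  1 × C: no H
  1 × C (aromatic): no H
  1 × F: no H
  1 × N: 2 H
  1 × O: 1 H
  Total hydrogens = 18.
Molecular formula: C12H18FNO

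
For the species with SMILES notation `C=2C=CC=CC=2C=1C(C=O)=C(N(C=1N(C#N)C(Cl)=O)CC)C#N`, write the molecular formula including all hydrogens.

C16H11ClN4O2

Heavy atoms from the SMILES: 16 C, 1 Cl, 4 N, 2 O.
Implicit hydrogens by atom environment:
  5 × C (aromatic): 1 H each → 5
  5 × C (aromatic): no H
  3 × C: no H
  3 × N: no H
  2 × O: no H
  1 × C: 3 H
  1 × C: 2 H
  1 × C: 1 H
  1 × Cl: no H
  1 × N (aromatic): no H
  Total hydrogens = 11.
Molecular formula: C16H11ClN4O2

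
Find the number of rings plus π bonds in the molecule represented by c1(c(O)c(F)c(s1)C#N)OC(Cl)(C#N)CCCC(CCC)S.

Molecular formula from the SMILES: C14H16ClFN2O2S2.
DoU = (2C + 2 + N − H − X)/2 = (2·14 + 2 + 2 − 16 − 2)/2 = 14/2 = 7.
(Structurally: 1 ring(s) + 6 π bond(s) = 7.)

7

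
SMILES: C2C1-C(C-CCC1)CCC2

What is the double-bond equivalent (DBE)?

2

Molecular formula from the SMILES: C10H18.
DoU = (2C + 2 + N − H − X)/2 = (2·10 + 2 + 0 − 18 − 0)/2 = 4/2 = 2.
(Structurally: 2 ring(s) + 0 π bond(s) = 2.)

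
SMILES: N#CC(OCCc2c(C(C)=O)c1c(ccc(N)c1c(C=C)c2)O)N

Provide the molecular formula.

C18H19N3O3

Heavy atoms from the SMILES: 18 C, 3 N, 3 O.
Implicit hydrogens by atom environment:
  7 × C (aromatic): no H
  3 × C: 2 H each → 6
  3 × C (aromatic): 1 H each → 3
  2 × C: 1 H each → 2
  2 × C: no H
  2 × N: 2 H each → 4
  2 × O: no H
  1 × C: 3 H
  1 × N: no H
  1 × O: 1 H
  Total hydrogens = 19.
Molecular formula: C18H19N3O3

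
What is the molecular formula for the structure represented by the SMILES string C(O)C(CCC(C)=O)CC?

C8H16O2

Heavy atoms from the SMILES: 8 C, 2 O.
Implicit hydrogens by atom environment:
  4 × C: 2 H each → 8
  2 × C: 3 H each → 6
  1 × C: 1 H
  1 × C: no H
  1 × O: 1 H
  1 × O: no H
  Total hydrogens = 16.
Molecular formula: C8H16O2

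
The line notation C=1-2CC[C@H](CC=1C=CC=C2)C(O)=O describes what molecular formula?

C11H12O2

Heavy atoms from the SMILES: 11 C, 2 O.
Implicit hydrogens by atom environment:
  4 × C (aromatic): 1 H each → 4
  3 × C: 2 H each → 6
  2 × C (aromatic): no H
  1 × C: 1 H
  1 × C: no H
  1 × O: 1 H
  1 × O: no H
  Total hydrogens = 12.
Molecular formula: C11H12O2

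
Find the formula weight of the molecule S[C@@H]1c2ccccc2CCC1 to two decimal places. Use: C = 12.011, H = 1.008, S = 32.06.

Molecular formula: C10H12S.
M = 10×12.011 + 12×1.008 + 1×32.06 = 164.27 g/mol.

164.27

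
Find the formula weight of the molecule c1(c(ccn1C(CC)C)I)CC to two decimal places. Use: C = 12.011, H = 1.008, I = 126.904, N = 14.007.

Molecular formula: C10H16IN.
M = 10×12.011 + 16×1.008 + 1×126.904 + 1×14.007 = 277.15 g/mol.

277.15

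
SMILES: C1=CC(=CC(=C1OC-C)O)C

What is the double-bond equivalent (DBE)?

4

Molecular formula from the SMILES: C9H12O2.
DoU = (2C + 2 + N − H − X)/2 = (2·9 + 2 + 0 − 12 − 0)/2 = 8/2 = 4.
(Structurally: 1 ring(s) + 3 π bond(s) = 4.)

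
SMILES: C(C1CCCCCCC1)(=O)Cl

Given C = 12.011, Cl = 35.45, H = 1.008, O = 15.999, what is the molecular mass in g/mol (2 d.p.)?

Molecular formula: C9H15ClO.
M = 9×12.011 + 1×35.45 + 15×1.008 + 1×15.999 = 174.67 g/mol.

174.67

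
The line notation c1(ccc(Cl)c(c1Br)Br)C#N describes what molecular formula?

Heavy atoms from the SMILES: 2 Br, 7 C, 1 Cl, 1 N.
Implicit hydrogens by atom environment:
  4 × C (aromatic): no H
  2 × Br: no H
  2 × C (aromatic): 1 H each → 2
  1 × C: no H
  1 × Cl: no H
  1 × N: no H
  Total hydrogens = 2.
Molecular formula: C7H2Br2ClN

C7H2Br2ClN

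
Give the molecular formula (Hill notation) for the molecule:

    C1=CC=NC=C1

C5H5N

Heavy atoms from the SMILES: 5 C, 1 N.
Implicit hydrogens by atom environment:
  5 × C (aromatic): 1 H each → 5
  1 × N (aromatic): no H
  Total hydrogens = 5.
Molecular formula: C5H5N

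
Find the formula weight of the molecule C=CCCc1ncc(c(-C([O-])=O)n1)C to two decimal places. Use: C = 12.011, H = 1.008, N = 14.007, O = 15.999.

191.21

Molecular formula: C10H11N2O2-.
M = 10×12.011 + 11×1.008 + 2×14.007 + 2×15.999 = 191.21 g/mol.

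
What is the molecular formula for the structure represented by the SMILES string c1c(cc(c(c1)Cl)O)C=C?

C8H7ClO

Heavy atoms from the SMILES: 8 C, 1 Cl, 1 O.
Implicit hydrogens by atom environment:
  3 × C (aromatic): 1 H each → 3
  3 × C (aromatic): no H
  1 × C: 2 H
  1 × C: 1 H
  1 × Cl: no H
  1 × O: 1 H
  Total hydrogens = 7.
Molecular formula: C8H7ClO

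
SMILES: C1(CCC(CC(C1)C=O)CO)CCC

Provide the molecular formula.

Heavy atoms from the SMILES: 12 C, 2 O.
Implicit hydrogens by atom environment:
  7 × C: 2 H each → 14
  4 × C: 1 H each → 4
  1 × C: 3 H
  1 × O: 1 H
  1 × O: no H
  Total hydrogens = 22.
Molecular formula: C12H22O2

C12H22O2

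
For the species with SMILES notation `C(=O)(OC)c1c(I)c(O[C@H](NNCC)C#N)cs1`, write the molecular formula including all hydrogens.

Heavy atoms from the SMILES: 10 C, 1 I, 3 N, 3 O, 1 S.
Implicit hydrogens by atom environment:
  3 × C (aromatic): no H
  3 × O: no H
  2 × C: 3 H each → 6
  2 × C: no H
  2 × N: 1 H each → 2
  1 × C: 2 H
  1 × C (aromatic): 1 H
  1 × C: 1 H
  1 × I: no H
  1 × N: no H
  1 × S (aromatic): no H
  Total hydrogens = 12.
Molecular formula: C10H12IN3O3S

C10H12IN3O3S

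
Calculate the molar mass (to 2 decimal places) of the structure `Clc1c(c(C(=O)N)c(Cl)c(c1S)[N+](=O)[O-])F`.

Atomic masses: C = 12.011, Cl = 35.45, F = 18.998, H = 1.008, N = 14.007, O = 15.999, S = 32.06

Molecular formula: C7H3Cl2FN2O3S.
M = 7×12.011 + 2×35.45 + 1×18.998 + 3×1.008 + 2×14.007 + 3×15.999 + 1×32.06 = 285.07 g/mol.

285.07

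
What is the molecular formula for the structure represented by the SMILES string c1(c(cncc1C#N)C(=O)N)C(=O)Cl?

Heavy atoms from the SMILES: 8 C, 1 Cl, 3 N, 2 O.
Implicit hydrogens by atom environment:
  3 × C (aromatic): no H
  3 × C: no H
  2 × C (aromatic): 1 H each → 2
  2 × O: no H
  1 × Cl: no H
  1 × N: 2 H
  1 × N (aromatic): no H
  1 × N: no H
  Total hydrogens = 4.
Molecular formula: C8H4ClN3O2

C8H4ClN3O2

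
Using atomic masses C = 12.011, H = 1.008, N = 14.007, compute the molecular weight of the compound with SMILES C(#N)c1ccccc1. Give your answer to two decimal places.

103.12

Molecular formula: C7H5N.
M = 7×12.011 + 5×1.008 + 1×14.007 = 103.12 g/mol.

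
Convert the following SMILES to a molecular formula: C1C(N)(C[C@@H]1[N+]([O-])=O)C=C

C6H10N2O2

Heavy atoms from the SMILES: 6 C, 2 N, 2 O.
Implicit hydrogens by atom environment:
  3 × C: 2 H each → 6
  2 × C: 1 H each → 2
  1 × C: no H
  1 × N: 2 H
  1 × N (charge +1): no H
  1 × O: no H
  1 × O (charge -1): no H
  Total hydrogens = 10.
Molecular formula: C6H10N2O2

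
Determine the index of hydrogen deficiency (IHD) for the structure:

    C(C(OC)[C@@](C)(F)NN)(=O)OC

Molecular formula from the SMILES: C6H13FN2O3.
DoU = (2C + 2 + N − H − X)/2 = (2·6 + 2 + 2 − 13 − 1)/2 = 2/2 = 1.
(Structurally: 0 ring(s) + 1 π bond(s) = 1.)

1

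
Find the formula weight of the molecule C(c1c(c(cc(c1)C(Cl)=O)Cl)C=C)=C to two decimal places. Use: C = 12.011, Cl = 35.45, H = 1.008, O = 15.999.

Molecular formula: C11H8Cl2O.
M = 11×12.011 + 2×35.45 + 8×1.008 + 1×15.999 = 227.08 g/mol.

227.08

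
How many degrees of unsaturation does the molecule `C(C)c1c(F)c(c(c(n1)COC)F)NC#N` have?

Molecular formula from the SMILES: C10H11F2N3O.
DoU = (2C + 2 + N − H − X)/2 = (2·10 + 2 + 3 − 11 − 2)/2 = 12/2 = 6.
(Structurally: 1 ring(s) + 5 π bond(s) = 6.)

6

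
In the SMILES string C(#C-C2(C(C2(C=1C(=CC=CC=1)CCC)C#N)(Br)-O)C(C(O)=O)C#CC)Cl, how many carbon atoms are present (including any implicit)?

The symbol for carbon appears 20 times in the SMILES. (Cl is a single chlorine, not C + l.)

20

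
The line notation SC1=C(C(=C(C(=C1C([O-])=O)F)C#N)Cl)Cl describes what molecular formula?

C8HCl2FNO2S-

Heavy atoms from the SMILES: 8 C, 2 Cl, 1 F, 1 N, 2 O, 1 S.
Implicit hydrogens by atom environment:
  6 × C (aromatic): no H
  2 × C: no H
  2 × Cl: no H
  1 × F: no H
  1 × N: no H
  1 × O: no H
  1 × O (charge -1): no H
  1 × S: 1 H
  Total hydrogens = 1.
Net charge -1.
Molecular formula: C8HCl2FNO2S-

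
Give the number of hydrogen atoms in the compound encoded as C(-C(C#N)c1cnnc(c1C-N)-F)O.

9

Hydrogens are implicit in SMILES; fill each atom to its normal valence:
  3 × C (aromatic): no H
  2 × C: 2 H each → 4
  2 × N (aromatic): no H
  1 × C (aromatic): 1 H
  1 × C: 1 H
  1 × C: no H
  1 × F: no H
  1 × N: 2 H
  1 × N: no H
  1 × O: 1 H
  Total hydrogens = 9.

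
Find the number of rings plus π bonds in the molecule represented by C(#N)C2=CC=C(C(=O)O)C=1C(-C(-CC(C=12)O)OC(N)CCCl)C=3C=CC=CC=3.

12

Molecular formula from the SMILES: C21H21ClN2O4.
DoU = (2C + 2 + N − H − X)/2 = (2·21 + 2 + 2 − 21 − 1)/2 = 24/2 = 12.
(Structurally: 3 ring(s) + 9 π bond(s) = 12.)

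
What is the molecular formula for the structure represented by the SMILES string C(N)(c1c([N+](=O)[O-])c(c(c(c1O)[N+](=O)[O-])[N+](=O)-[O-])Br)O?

C7H5BrN4O8

Heavy atoms from the SMILES: 1 Br, 7 C, 4 N, 8 O.
Implicit hydrogens by atom environment:
  6 × C (aromatic): no H
  3 × N (charge +1): no H
  3 × O: no H
  3 × O (charge -1): no H
  2 × O: 1 H each → 2
  1 × Br: no H
  1 × C: 1 H
  1 × N: 2 H
  Total hydrogens = 5.
Molecular formula: C7H5BrN4O8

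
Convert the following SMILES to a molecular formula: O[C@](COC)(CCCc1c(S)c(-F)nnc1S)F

Heavy atoms from the SMILES: 10 C, 2 F, 2 N, 2 O, 2 S.
Implicit hydrogens by atom environment:
  4 × C: 2 H each → 8
  4 × C (aromatic): no H
  2 × F: no H
  2 × N (aromatic): no H
  2 × S: 1 H each → 2
  1 × C: 3 H
  1 × C: no H
  1 × O: 1 H
  1 × O: no H
  Total hydrogens = 14.
Molecular formula: C10H14F2N2O2S2

C10H14F2N2O2S2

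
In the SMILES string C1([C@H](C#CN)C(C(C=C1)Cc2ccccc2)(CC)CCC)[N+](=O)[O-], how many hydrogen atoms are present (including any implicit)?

26

Hydrogens are implicit in SMILES; fill each atom to its normal valence:
  5 × C: 1 H each → 5
  5 × C (aromatic): 1 H each → 5
  4 × C: 2 H each → 8
  3 × C: no H
  2 × C: 3 H each → 6
  1 × C (aromatic): no H
  1 × N: 2 H
  1 × N (charge +1): no H
  1 × O: no H
  1 × O (charge -1): no H
  Total hydrogens = 26.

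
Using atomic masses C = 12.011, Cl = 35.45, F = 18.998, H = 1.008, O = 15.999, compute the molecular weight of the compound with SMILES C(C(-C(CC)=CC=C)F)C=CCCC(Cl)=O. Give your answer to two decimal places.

244.73

Molecular formula: C13H18ClFO.
M = 13×12.011 + 1×35.45 + 1×18.998 + 18×1.008 + 1×15.999 = 244.73 g/mol.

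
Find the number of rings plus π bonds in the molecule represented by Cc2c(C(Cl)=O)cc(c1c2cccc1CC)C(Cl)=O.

Molecular formula from the SMILES: C15H12Cl2O2.
DoU = (2C + 2 + N − H − X)/2 = (2·15 + 2 + 0 − 12 − 2)/2 = 18/2 = 9.
(Structurally: 2 ring(s) + 7 π bond(s) = 9.)

9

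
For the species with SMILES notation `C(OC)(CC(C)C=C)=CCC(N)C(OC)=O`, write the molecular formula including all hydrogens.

C12H21NO3

Heavy atoms from the SMILES: 12 C, 1 N, 3 O.
Implicit hydrogens by atom environment:
  4 × C: 1 H each → 4
  3 × C: 3 H each → 9
  3 × C: 2 H each → 6
  3 × O: no H
  2 × C: no H
  1 × N: 2 H
  Total hydrogens = 21.
Molecular formula: C12H21NO3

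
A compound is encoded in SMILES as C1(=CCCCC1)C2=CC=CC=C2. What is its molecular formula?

Heavy atoms from the SMILES: 12 C.
Implicit hydrogens by atom environment:
  5 × C (aromatic): 1 H each → 5
  4 × C: 2 H each → 8
  1 × C: 1 H
  1 × C: no H
  1 × C (aromatic): no H
  Total hydrogens = 14.
Molecular formula: C12H14

C12H14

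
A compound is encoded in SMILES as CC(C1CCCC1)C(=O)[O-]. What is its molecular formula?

C8H13O2-

Heavy atoms from the SMILES: 8 C, 2 O.
Implicit hydrogens by atom environment:
  4 × C: 2 H each → 8
  2 × C: 1 H each → 2
  1 × C: 3 H
  1 × C: no H
  1 × O: no H
  1 × O (charge -1): no H
  Total hydrogens = 13.
Net charge -1.
Molecular formula: C8H13O2-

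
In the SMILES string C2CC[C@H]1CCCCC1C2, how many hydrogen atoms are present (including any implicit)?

18

Hydrogens are implicit in SMILES; fill each atom to its normal valence:
  8 × C: 2 H each → 16
  2 × C: 1 H each → 2
  Total hydrogens = 18.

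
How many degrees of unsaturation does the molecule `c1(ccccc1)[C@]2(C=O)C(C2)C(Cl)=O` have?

7

Molecular formula from the SMILES: C11H9ClO2.
DoU = (2C + 2 + N − H − X)/2 = (2·11 + 2 + 0 − 9 − 1)/2 = 14/2 = 7.
(Structurally: 2 ring(s) + 5 π bond(s) = 7.)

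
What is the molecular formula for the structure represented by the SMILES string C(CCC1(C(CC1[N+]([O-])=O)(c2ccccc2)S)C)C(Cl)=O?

C15H18ClNO3S

Heavy atoms from the SMILES: 15 C, 1 Cl, 1 N, 3 O, 1 S.
Implicit hydrogens by atom environment:
  5 × C (aromatic): 1 H each → 5
  4 × C: 2 H each → 8
  3 × C: no H
  2 × O: no H
  1 × C: 3 H
  1 × C: 1 H
  1 × C (aromatic): no H
  1 × Cl: no H
  1 × N (charge +1): no H
  1 × O (charge -1): no H
  1 × S: 1 H
  Total hydrogens = 18.
Molecular formula: C15H18ClNO3S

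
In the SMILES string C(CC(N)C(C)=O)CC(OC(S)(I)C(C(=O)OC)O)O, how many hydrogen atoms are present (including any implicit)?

Hydrogens are implicit in SMILES; fill each atom to its normal valence:
  4 × O: no H
  3 × C: 2 H each → 6
  3 × C: 1 H each → 3
  3 × C: no H
  2 × C: 3 H each → 6
  2 × O: 1 H each → 2
  1 × I: no H
  1 × N: 2 H
  1 × S: 1 H
  Total hydrogens = 20.

20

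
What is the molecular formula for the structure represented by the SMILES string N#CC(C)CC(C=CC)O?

C8H13NO

Heavy atoms from the SMILES: 8 C, 1 N, 1 O.
Implicit hydrogens by atom environment:
  4 × C: 1 H each → 4
  2 × C: 3 H each → 6
  1 × C: 2 H
  1 × C: no H
  1 × N: no H
  1 × O: 1 H
  Total hydrogens = 13.
Molecular formula: C8H13NO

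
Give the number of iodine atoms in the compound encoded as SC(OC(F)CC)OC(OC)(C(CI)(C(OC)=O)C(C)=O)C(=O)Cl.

The symbol for iodine appears 1 time in the SMILES.

1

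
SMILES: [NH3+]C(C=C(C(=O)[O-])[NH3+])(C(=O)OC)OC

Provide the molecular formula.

C7H13N2O5+

Heavy atoms from the SMILES: 7 C, 2 N, 5 O.
Implicit hydrogens by atom environment:
  4 × C: no H
  4 × O: no H
  2 × C: 3 H each → 6
  2 × N (charge +1): 3 H each → 6
  1 × C: 1 H
  1 × O (charge -1): no H
  Total hydrogens = 13.
Net charge +1.
Molecular formula: C7H13N2O5+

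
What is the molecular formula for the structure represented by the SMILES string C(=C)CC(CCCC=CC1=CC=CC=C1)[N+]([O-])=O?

C15H19NO2

Heavy atoms from the SMILES: 15 C, 1 N, 2 O.
Implicit hydrogens by atom environment:
  5 × C: 2 H each → 10
  5 × C (aromatic): 1 H each → 5
  4 × C: 1 H each → 4
  1 × C (aromatic): no H
  1 × N (charge +1): no H
  1 × O: no H
  1 × O (charge -1): no H
  Total hydrogens = 19.
Molecular formula: C15H19NO2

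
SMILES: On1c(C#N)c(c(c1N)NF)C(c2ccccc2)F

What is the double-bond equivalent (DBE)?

9

Molecular formula from the SMILES: C12H10F2N4O.
DoU = (2C + 2 + N − H − X)/2 = (2·12 + 2 + 4 − 10 − 2)/2 = 18/2 = 9.
(Structurally: 2 ring(s) + 7 π bond(s) = 9.)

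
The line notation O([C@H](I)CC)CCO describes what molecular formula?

C5H11IO2

Heavy atoms from the SMILES: 5 C, 1 I, 2 O.
Implicit hydrogens by atom environment:
  3 × C: 2 H each → 6
  1 × C: 3 H
  1 × C: 1 H
  1 × I: no H
  1 × O: 1 H
  1 × O: no H
  Total hydrogens = 11.
Molecular formula: C5H11IO2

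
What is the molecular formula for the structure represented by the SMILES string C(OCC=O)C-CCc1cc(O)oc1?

C10H14O4

Heavy atoms from the SMILES: 10 C, 4 O.
Implicit hydrogens by atom environment:
  5 × C: 2 H each → 10
  2 × C (aromatic): 1 H each → 2
  2 × C (aromatic): no H
  2 × O: no H
  1 × C: 1 H
  1 × O: 1 H
  1 × O (aromatic): no H
  Total hydrogens = 14.
Molecular formula: C10H14O4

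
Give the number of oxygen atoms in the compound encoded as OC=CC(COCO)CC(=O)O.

The symbol for oxygen appears 5 times in the SMILES.

5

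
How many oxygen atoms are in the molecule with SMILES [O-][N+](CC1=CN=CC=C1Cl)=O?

2

The symbol for oxygen appears 2 times in the SMILES.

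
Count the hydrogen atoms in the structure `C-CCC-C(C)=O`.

12

Hydrogens are implicit in SMILES; fill each atom to its normal valence:
  3 × C: 2 H each → 6
  2 × C: 3 H each → 6
  1 × C: no H
  1 × O: no H
  Total hydrogens = 12.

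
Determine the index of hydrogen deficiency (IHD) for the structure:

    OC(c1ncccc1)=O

Molecular formula from the SMILES: C6H5NO2.
DoU = (2C + 2 + N − H − X)/2 = (2·6 + 2 + 1 − 5 − 0)/2 = 10/2 = 5.
(Structurally: 1 ring(s) + 4 π bond(s) = 5.)

5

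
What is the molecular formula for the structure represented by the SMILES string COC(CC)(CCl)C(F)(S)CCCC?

Heavy atoms from the SMILES: 10 C, 1 Cl, 1 F, 1 O, 1 S.
Implicit hydrogens by atom environment:
  5 × C: 2 H each → 10
  3 × C: 3 H each → 9
  2 × C: no H
  1 × Cl: no H
  1 × F: no H
  1 × O: no H
  1 × S: 1 H
  Total hydrogens = 20.
Molecular formula: C10H20ClFOS

C10H20ClFOS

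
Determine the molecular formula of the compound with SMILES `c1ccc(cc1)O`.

Heavy atoms from the SMILES: 6 C, 1 O.
Implicit hydrogens by atom environment:
  5 × C (aromatic): 1 H each → 5
  1 × C (aromatic): no H
  1 × O: 1 H
  Total hydrogens = 6.
Molecular formula: C6H6O

C6H6O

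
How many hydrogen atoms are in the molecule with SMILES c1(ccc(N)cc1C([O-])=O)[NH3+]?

Hydrogens are implicit in SMILES; fill each atom to its normal valence:
  3 × C (aromatic): 1 H each → 3
  3 × C (aromatic): no H
  1 × C: no H
  1 × N (charge +1): 3 H
  1 × N: 2 H
  1 × O: no H
  1 × O (charge -1): no H
  Total hydrogens = 8.

8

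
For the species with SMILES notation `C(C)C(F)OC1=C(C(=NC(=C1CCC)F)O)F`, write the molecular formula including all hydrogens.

C11H14F3NO2

Heavy atoms from the SMILES: 11 C, 3 F, 1 N, 2 O.
Implicit hydrogens by atom environment:
  5 × C (aromatic): no H
  3 × C: 2 H each → 6
  3 × F: no H
  2 × C: 3 H each → 6
  1 × C: 1 H
  1 × N (aromatic): no H
  1 × O: 1 H
  1 × O: no H
  Total hydrogens = 14.
Molecular formula: C11H14F3NO2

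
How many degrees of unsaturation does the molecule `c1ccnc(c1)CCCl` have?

Molecular formula from the SMILES: C7H8ClN.
DoU = (2C + 2 + N − H − X)/2 = (2·7 + 2 + 1 − 8 − 1)/2 = 8/2 = 4.
(Structurally: 1 ring(s) + 3 π bond(s) = 4.)

4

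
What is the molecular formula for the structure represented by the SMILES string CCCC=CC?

Heavy atoms from the SMILES: 6 C.
Implicit hydrogens by atom environment:
  2 × C: 3 H each → 6
  2 × C: 2 H each → 4
  2 × C: 1 H each → 2
  Total hydrogens = 12.
Molecular formula: C6H12

C6H12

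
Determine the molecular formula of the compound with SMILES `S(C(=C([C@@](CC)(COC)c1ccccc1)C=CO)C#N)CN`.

C17H22N2O2S

Heavy atoms from the SMILES: 17 C, 2 N, 2 O, 1 S.
Implicit hydrogens by atom environment:
  5 × C (aromatic): 1 H each → 5
  4 × C: no H
  3 × C: 2 H each → 6
  2 × C: 3 H each → 6
  2 × C: 1 H each → 2
  1 × C (aromatic): no H
  1 × N: 2 H
  1 × N: no H
  1 × O: 1 H
  1 × O: no H
  1 × S: no H
  Total hydrogens = 22.
Molecular formula: C17H22N2O2S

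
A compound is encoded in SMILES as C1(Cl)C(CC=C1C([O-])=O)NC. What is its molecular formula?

Heavy atoms from the SMILES: 7 C, 1 Cl, 1 N, 2 O.
Implicit hydrogens by atom environment:
  3 × C: 1 H each → 3
  2 × C: no H
  1 × C: 3 H
  1 × C: 2 H
  1 × Cl: no H
  1 × N: 1 H
  1 × O: no H
  1 × O (charge -1): no H
  Total hydrogens = 9.
Net charge -1.
Molecular formula: C7H9ClNO2-

C7H9ClNO2-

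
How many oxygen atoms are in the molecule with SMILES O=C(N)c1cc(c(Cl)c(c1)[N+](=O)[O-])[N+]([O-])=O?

The symbol for oxygen appears 5 times in the SMILES.

5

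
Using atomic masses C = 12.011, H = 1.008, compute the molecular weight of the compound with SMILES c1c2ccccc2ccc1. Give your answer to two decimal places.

Molecular formula: C10H8.
M = 10×12.011 + 8×1.008 = 128.17 g/mol.

128.17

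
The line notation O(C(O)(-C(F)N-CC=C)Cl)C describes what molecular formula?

Heavy atoms from the SMILES: 6 C, 1 Cl, 1 F, 1 N, 2 O.
Implicit hydrogens by atom environment:
  2 × C: 2 H each → 4
  2 × C: 1 H each → 2
  1 × C: 3 H
  1 × C: no H
  1 × Cl: no H
  1 × F: no H
  1 × N: 1 H
  1 × O: 1 H
  1 × O: no H
  Total hydrogens = 11.
Molecular formula: C6H11ClFNO2

C6H11ClFNO2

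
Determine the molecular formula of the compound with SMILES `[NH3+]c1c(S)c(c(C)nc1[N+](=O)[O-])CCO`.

Heavy atoms from the SMILES: 8 C, 3 N, 3 O, 1 S.
Implicit hydrogens by atom environment:
  5 × C (aromatic): no H
  2 × C: 2 H each → 4
  1 × C: 3 H
  1 × N (charge +1): 3 H
  1 × N (aromatic): no H
  1 × N (charge +1): no H
  1 × O: 1 H
  1 × O: no H
  1 × O (charge -1): no H
  1 × S: 1 H
  Total hydrogens = 12.
Net charge +1.
Molecular formula: C8H12N3O3S+

C8H12N3O3S+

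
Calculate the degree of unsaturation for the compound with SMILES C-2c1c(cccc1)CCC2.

5

Molecular formula from the SMILES: C10H12.
DoU = (2C + 2 + N − H − X)/2 = (2·10 + 2 + 0 − 12 − 0)/2 = 10/2 = 5.
(Structurally: 2 ring(s) + 3 π bond(s) = 5.)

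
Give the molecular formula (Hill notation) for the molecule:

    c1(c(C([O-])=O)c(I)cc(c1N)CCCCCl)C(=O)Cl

Heavy atoms from the SMILES: 12 C, 2 Cl, 1 I, 1 N, 3 O.
Implicit hydrogens by atom environment:
  5 × C (aromatic): no H
  4 × C: 2 H each → 8
  2 × C: no H
  2 × Cl: no H
  2 × O: no H
  1 × C (aromatic): 1 H
  1 × I: no H
  1 × N: 2 H
  1 × O (charge -1): no H
  Total hydrogens = 11.
Net charge -1.
Molecular formula: C12H11Cl2INO3-

C12H11Cl2INO3-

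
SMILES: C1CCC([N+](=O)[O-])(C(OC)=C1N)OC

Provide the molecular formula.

Heavy atoms from the SMILES: 8 C, 2 N, 4 O.
Implicit hydrogens by atom environment:
  3 × C: 2 H each → 6
  3 × C: no H
  3 × O: no H
  2 × C: 3 H each → 6
  1 × N: 2 H
  1 × N (charge +1): no H
  1 × O (charge -1): no H
  Total hydrogens = 14.
Molecular formula: C8H14N2O4

C8H14N2O4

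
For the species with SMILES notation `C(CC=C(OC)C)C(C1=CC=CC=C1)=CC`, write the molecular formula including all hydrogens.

C15H20O

Heavy atoms from the SMILES: 15 C, 1 O.
Implicit hydrogens by atom environment:
  5 × C (aromatic): 1 H each → 5
  3 × C: 3 H each → 9
  2 × C: 2 H each → 4
  2 × C: 1 H each → 2
  2 × C: no H
  1 × C (aromatic): no H
  1 × O: no H
  Total hydrogens = 20.
Molecular formula: C15H20O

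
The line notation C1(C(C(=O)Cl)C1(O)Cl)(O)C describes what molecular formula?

Heavy atoms from the SMILES: 5 C, 2 Cl, 3 O.
Implicit hydrogens by atom environment:
  3 × C: no H
  2 × Cl: no H
  2 × O: 1 H each → 2
  1 × C: 3 H
  1 × C: 1 H
  1 × O: no H
  Total hydrogens = 6.
Molecular formula: C5H6Cl2O3

C5H6Cl2O3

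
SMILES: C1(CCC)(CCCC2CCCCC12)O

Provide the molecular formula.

Heavy atoms from the SMILES: 13 C, 1 O.
Implicit hydrogens by atom environment:
  9 × C: 2 H each → 18
  2 × C: 1 H each → 2
  1 × C: 3 H
  1 × C: no H
  1 × O: 1 H
  Total hydrogens = 24.
Molecular formula: C13H24O

C13H24O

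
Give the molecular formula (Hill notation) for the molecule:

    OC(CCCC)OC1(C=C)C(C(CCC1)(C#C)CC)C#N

Heavy atoms from the SMILES: 18 C, 1 N, 2 O.
Implicit hydrogens by atom environment:
  8 × C: 2 H each → 16
  4 × C: 1 H each → 4
  4 × C: no H
  2 × C: 3 H each → 6
  1 × N: no H
  1 × O: 1 H
  1 × O: no H
  Total hydrogens = 27.
Molecular formula: C18H27NO2

C18H27NO2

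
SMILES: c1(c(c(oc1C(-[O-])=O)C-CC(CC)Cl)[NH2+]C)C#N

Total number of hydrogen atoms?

Hydrogens are implicit in SMILES; fill each atom to its normal valence:
  4 × C (aromatic): no H
  3 × C: 2 H each → 6
  2 × C: 3 H each → 6
  2 × C: no H
  1 × C: 1 H
  1 × Cl: no H
  1 × N (charge +1): 2 H
  1 × N: no H
  1 × O (aromatic): no H
  1 × O: no H
  1 × O (charge -1): no H
  Total hydrogens = 15.

15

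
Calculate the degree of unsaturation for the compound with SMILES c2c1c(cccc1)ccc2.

Molecular formula from the SMILES: C10H8.
DoU = (2C + 2 + N − H − X)/2 = (2·10 + 2 + 0 − 8 − 0)/2 = 14/2 = 7.
(Structurally: 2 ring(s) + 5 π bond(s) = 7.)

7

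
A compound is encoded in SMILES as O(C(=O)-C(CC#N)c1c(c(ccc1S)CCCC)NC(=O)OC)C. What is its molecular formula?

C17H22N2O4S

Heavy atoms from the SMILES: 17 C, 2 N, 4 O, 1 S.
Implicit hydrogens by atom environment:
  4 × C: 2 H each → 8
  4 × C (aromatic): no H
  4 × O: no H
  3 × C: 3 H each → 9
  3 × C: no H
  2 × C (aromatic): 1 H each → 2
  1 × C: 1 H
  1 × N: 1 H
  1 × N: no H
  1 × S: 1 H
  Total hydrogens = 22.
Molecular formula: C17H22N2O4S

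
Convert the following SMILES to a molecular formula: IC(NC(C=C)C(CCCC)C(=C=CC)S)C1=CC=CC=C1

Heavy atoms from the SMILES: 19 C, 1 I, 1 N, 1 S.
Implicit hydrogens by atom environment:
  5 × C: 1 H each → 5
  5 × C (aromatic): 1 H each → 5
  4 × C: 2 H each → 8
  2 × C: 3 H each → 6
  2 × C: no H
  1 × C (aromatic): no H
  1 × I: no H
  1 × N: 1 H
  1 × S: 1 H
  Total hydrogens = 26.
Molecular formula: C19H26INS

C19H26INS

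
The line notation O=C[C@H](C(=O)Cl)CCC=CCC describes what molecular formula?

Heavy atoms from the SMILES: 9 C, 1 Cl, 2 O.
Implicit hydrogens by atom environment:
  4 × C: 1 H each → 4
  3 × C: 2 H each → 6
  2 × O: no H
  1 × C: 3 H
  1 × C: no H
  1 × Cl: no H
  Total hydrogens = 13.
Molecular formula: C9H13ClO2

C9H13ClO2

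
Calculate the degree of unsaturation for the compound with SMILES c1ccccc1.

Molecular formula from the SMILES: C6H6.
DoU = (2C + 2 + N − H − X)/2 = (2·6 + 2 + 0 − 6 − 0)/2 = 8/2 = 4.
(Structurally: 1 ring(s) + 3 π bond(s) = 4.)

4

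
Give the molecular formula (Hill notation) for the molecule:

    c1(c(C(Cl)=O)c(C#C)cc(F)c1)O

Heavy atoms from the SMILES: 9 C, 1 Cl, 1 F, 2 O.
Implicit hydrogens by atom environment:
  4 × C (aromatic): no H
  2 × C (aromatic): 1 H each → 2
  2 × C: no H
  1 × C: 1 H
  1 × Cl: no H
  1 × F: no H
  1 × O: 1 H
  1 × O: no H
  Total hydrogens = 4.
Molecular formula: C9H4ClFO2

C9H4ClFO2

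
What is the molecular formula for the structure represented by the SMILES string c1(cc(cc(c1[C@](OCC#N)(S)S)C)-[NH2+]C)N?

C11H16N3OS2+

Heavy atoms from the SMILES: 11 C, 3 N, 1 O, 2 S.
Implicit hydrogens by atom environment:
  4 × C (aromatic): no H
  2 × C: 3 H each → 6
  2 × C (aromatic): 1 H each → 2
  2 × C: no H
  2 × S: 1 H each → 2
  1 × C: 2 H
  1 × N: 2 H
  1 × N (charge +1): 2 H
  1 × N: no H
  1 × O: no H
  Total hydrogens = 16.
Net charge +1.
Molecular formula: C11H16N3OS2+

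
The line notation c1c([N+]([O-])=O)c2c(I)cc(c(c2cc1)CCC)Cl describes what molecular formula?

Heavy atoms from the SMILES: 13 C, 1 Cl, 1 I, 1 N, 2 O.
Implicit hydrogens by atom environment:
  6 × C (aromatic): no H
  4 × C (aromatic): 1 H each → 4
  2 × C: 2 H each → 4
  1 × C: 3 H
  1 × Cl: no H
  1 × I: no H
  1 × N (charge +1): no H
  1 × O: no H
  1 × O (charge -1): no H
  Total hydrogens = 11.
Molecular formula: C13H11ClINO2

C13H11ClINO2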